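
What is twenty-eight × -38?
Convert twenty-eight (English words) → 28 (decimal)
Compute 28 × -38 = -1064
-1064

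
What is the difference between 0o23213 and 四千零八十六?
Convert 0o23213 (octal) → 2×4096 + 3×512 + 2×64 + 1×8 + 3 = 9867 (decimal)
Convert 四千零八十六 (Chinese numeral) → 4×1000 + 8×10 + 6 = 4086 (decimal)
Difference: |9867 - 4086| = 5781
5781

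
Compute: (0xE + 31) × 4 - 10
Convert 0xE (hexadecimal) → 14 (decimal)
Expression in decimal: (14 + 31) × 4 - 10
Parentheses first: 14 + 31 = 45
Multiply: 45 × 4 = 180
Subtract: 180 - 10 = 170
170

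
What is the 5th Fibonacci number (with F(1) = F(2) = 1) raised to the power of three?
Convert the 5th Fibonacci number (with F(1) = F(2) = 1) (Fibonacci index) → 1, 1, 2, 3, 5 → 5 (decimal)
Convert three (English words) → 3 (decimal)
Compute 5 ^ 3 = 125
125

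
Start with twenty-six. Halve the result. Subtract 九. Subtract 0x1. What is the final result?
Convert twenty-six (English words) → 26 (decimal)
Start: 26
26 ÷ 2 = 13
Convert 九 (Chinese numeral) → 9 (decimal)
13 - 9 = 4
Convert 0x1 (hexadecimal) → 1 (decimal)
4 - 1 = 3
3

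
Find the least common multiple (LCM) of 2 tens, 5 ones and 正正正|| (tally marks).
Convert 2 tens, 5 ones (place-value notation) → 2×10 + 5 = 25 (decimal)
Convert 正正正|| (tally marks) → 5 + 5 + 5 + 2 = 17 (decimal)
Compute lcm(25, 17) = 425
425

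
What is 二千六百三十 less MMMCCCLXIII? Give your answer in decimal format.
Convert 二千六百三十 (Chinese numeral) → 2×1000 + 6×100 + 3×10 = 2630 (decimal)
Convert MMMCCCLXIII (Roman numeral) → 1000 + 1000 + 1000 + 100 + 100 + 100 + 50 + 10 + 1 + 1 + 1 = 3363 (decimal)
Compute 2630 - 3363 = -733
-733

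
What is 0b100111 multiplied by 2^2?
Convert 0b100111 (binary) → 32 + 4 + 2 + 1 = 39 (decimal)
Convert 2^2 (power) → 4 (decimal)
Compute 39 × 4 = 156
156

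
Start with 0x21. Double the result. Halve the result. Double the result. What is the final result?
Convert 0x21 (hexadecimal) → 2×16 + 1 = 33 (decimal)
Start: 33
33 × 2 = 66
66 ÷ 2 = 33
33 × 2 = 66
66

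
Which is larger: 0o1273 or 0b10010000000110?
Convert 0o1273 (octal) → 1×512 + 2×64 + 7×8 + 3 = 699 (decimal)
Convert 0b10010000000110 (binary) → 8192 + 1024 + 4 + 2 = 9222 (decimal)
Compare 699 vs 9222: larger = 9222
9222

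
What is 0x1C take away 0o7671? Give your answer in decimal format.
Convert 0x1C (hexadecimal) → 1×16 + 12 = 28 (decimal)
Convert 0o7671 (octal) → 7×512 + 6×64 + 7×8 + 1 = 4025 (decimal)
Compute 28 - 4025 = -3997
-3997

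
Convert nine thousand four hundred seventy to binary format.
Convert nine thousand four hundred seventy (English words) → 9×1000 + 4×100 + 70 = 9470 (decimal)
Convert 9470 (decimal) → 9470 = 8192 + 1024 + 128 + 64 + 32 + 16 + 8 + 4 + 2 → 0b10010011111110 (binary)
0b10010011111110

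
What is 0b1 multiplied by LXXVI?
Convert 0b1 (binary) → 1 (decimal)
Convert LXXVI (Roman numeral) → 50 + 10 + 10 + 5 + 1 = 76 (decimal)
Compute 1 × 76 = 76
76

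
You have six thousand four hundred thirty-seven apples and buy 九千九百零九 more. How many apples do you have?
Convert six thousand four hundred thirty-seven (English words) → 6×1000 + 4×100 + 37 = 6437 (decimal)
Convert 九千九百零九 (Chinese numeral) → 9×1000 + 9×100 + 9 = 9909 (decimal)
Compute 6437 + 9909 = 16346
16346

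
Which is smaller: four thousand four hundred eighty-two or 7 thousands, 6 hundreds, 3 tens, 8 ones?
Convert four thousand four hundred eighty-two (English words) → 4×1000 + 4×100 + 82 = 4482 (decimal)
Convert 7 thousands, 6 hundreds, 3 tens, 8 ones (place-value notation) → 7×1000 + 6×100 + 3×10 + 8 = 7638 (decimal)
Compare 4482 vs 7638: smaller = 4482
4482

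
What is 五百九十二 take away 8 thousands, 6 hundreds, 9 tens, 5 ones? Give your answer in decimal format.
Convert 五百九十二 (Chinese numeral) → 5×100 + 9×10 + 2 = 592 (decimal)
Convert 8 thousands, 6 hundreds, 9 tens, 5 ones (place-value notation) → 8×1000 + 6×100 + 9×10 + 5 = 8695 (decimal)
Compute 592 - 8695 = -8103
-8103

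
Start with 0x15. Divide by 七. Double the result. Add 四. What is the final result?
Convert 0x15 (hexadecimal) → 1×16 + 5 = 21 (decimal)
Start: 21
Convert 七 (Chinese numeral) → 7 (decimal)
21 ÷ 7 = 3
3 × 2 = 6
Convert 四 (Chinese numeral) → 4 (decimal)
6 + 4 = 10
10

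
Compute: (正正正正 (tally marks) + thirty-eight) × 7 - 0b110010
Convert 正正正正 (tally marks) → 5 + 5 + 5 + 5 = 20 (decimal)
Convert thirty-eight (English words) → 38 (decimal)
Convert 0b110010 (binary) → 32 + 16 + 2 = 50 (decimal)
Expression in decimal: (20 + 38) × 7 - 50
Parentheses first: 20 + 38 = 58
Multiply: 58 × 7 = 406
Subtract: 406 - 50 = 356
356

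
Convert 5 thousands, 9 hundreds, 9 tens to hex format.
Convert 5 thousands, 9 hundreds, 9 tens (place-value notation) → 5×1000 + 9×100 + 9×10 = 5990 (decimal)
Convert 5990 (decimal) → 5990 = 1×4096 + 7×256 + 6×16 + 6 → 0x1766 (hexadecimal)
0x1766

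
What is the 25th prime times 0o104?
Convert the 25th prime (prime index) → 97 (decimal)
Convert 0o104 (octal) → 1×64 + 4 = 68 (decimal)
Compute 97 × 68 = 6596
6596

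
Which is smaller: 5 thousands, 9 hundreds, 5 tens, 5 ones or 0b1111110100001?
Convert 5 thousands, 9 hundreds, 5 tens, 5 ones (place-value notation) → 5×1000 + 9×100 + 5×10 + 5 = 5955 (decimal)
Convert 0b1111110100001 (binary) → 4096 + 2048 + 1024 + 512 + 256 + 128 + 32 + 1 = 8097 (decimal)
Compare 5955 vs 8097: smaller = 5955
5955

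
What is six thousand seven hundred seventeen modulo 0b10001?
Convert six thousand seven hundred seventeen (English words) → 6×1000 + 7×100 + 17 = 6717 (decimal)
Convert 0b10001 (binary) → 16 + 1 = 17 (decimal)
Compute 6717 mod 17 = 2
2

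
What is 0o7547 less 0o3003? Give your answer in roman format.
Convert 0o7547 (octal) → 7×512 + 5×64 + 4×8 + 7 = 3943 (decimal)
Convert 0o3003 (octal) → 3×512 + 3 = 1539 (decimal)
Compute 3943 - 1539 = 2404
Convert 2404 (decimal) → 2404 = 1000 + 1000 + 400 + 4 → MMCDIV (Roman numeral)
MMCDIV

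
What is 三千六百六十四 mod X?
Convert 三千六百六十四 (Chinese numeral) → 3×1000 + 6×100 + 6×10 + 4 = 3664 (decimal)
Convert X (Roman numeral) → 10 (decimal)
Compute 3664 mod 10 = 4
4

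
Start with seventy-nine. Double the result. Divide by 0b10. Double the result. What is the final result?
Convert seventy-nine (English words) → 79 (decimal)
Start: 79
79 × 2 = 158
Convert 0b10 (binary) → 2 (decimal)
158 ÷ 2 = 79
79 × 2 = 158
158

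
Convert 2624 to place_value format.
Convert 2624 (decimal) → 2624 = 2×1000 + 6×100 + 2×10 + 4 → 2 thousands, 6 hundreds, 2 tens, 4 ones (place-value notation)
2 thousands, 6 hundreds, 2 tens, 4 ones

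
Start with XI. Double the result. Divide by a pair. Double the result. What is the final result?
Convert XI (Roman numeral) → 10 + 1 = 11 (decimal)
Start: 11
11 × 2 = 22
Convert a pair (colloquial) → 2 (decimal)
22 ÷ 2 = 11
11 × 2 = 22
22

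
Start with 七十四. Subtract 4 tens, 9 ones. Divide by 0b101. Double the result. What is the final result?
Convert 七十四 (Chinese numeral) → 7×10 + 4 = 74 (decimal)
Start: 74
Convert 4 tens, 9 ones (place-value notation) → 4×10 + 9 = 49 (decimal)
74 - 49 = 25
Convert 0b101 (binary) → 4 + 1 = 5 (decimal)
25 ÷ 5 = 5
5 × 2 = 10
10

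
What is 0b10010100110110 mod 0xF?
Convert 0b10010100110110 (binary) → 8192 + 1024 + 256 + 32 + 16 + 4 + 2 = 9526 (decimal)
Convert 0xF (hexadecimal) → 15 (decimal)
Compute 9526 mod 15 = 1
1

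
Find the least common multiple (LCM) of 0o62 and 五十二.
Convert 0o62 (octal) → 6×8 + 2 = 50 (decimal)
Convert 五十二 (Chinese numeral) → 5×10 + 2 = 52 (decimal)
Compute lcm(50, 52) = 1300
1300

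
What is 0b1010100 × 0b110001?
Convert 0b1010100 (binary) → 64 + 16 + 4 = 84 (decimal)
Convert 0b110001 (binary) → 32 + 16 + 1 = 49 (decimal)
Compute 84 × 49 = 4116
4116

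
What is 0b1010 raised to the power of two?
Convert 0b1010 (binary) → 8 + 2 = 10 (decimal)
Convert two (English words) → 2 (decimal)
Compute 10 ^ 2 = 100
100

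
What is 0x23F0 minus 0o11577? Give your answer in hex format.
Convert 0x23F0 (hexadecimal) → 2×4096 + 3×256 + 15×16 = 9200 (decimal)
Convert 0o11577 (octal) → 1×4096 + 1×512 + 5×64 + 7×8 + 7 = 4991 (decimal)
Compute 9200 - 4991 = 4209
Convert 4209 (decimal) → 4209 = 1×4096 + 7×16 + 1 → 0x1071 (hexadecimal)
0x1071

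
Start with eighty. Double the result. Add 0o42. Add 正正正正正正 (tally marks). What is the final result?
Convert eighty (English words) → 80 (decimal)
Start: 80
80 × 2 = 160
Convert 0o42 (octal) → 4×8 + 2 = 34 (decimal)
160 + 34 = 194
Convert 正正正正正正 (tally marks) → 5 + 5 + 5 + 5 + 5 + 5 = 30 (decimal)
194 + 30 = 224
224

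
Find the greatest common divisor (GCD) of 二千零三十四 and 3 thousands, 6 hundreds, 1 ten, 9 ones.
Convert 二千零三十四 (Chinese numeral) → 2×1000 + 3×10 + 4 = 2034 (decimal)
Convert 3 thousands, 6 hundreds, 1 ten, 9 ones (place-value notation) → 3×1000 + 6×100 + 1×10 + 9 = 3619 (decimal)
Compute gcd(2034, 3619) = 1
1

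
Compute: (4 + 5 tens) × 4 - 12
Convert 5 tens (place-value notation) → 5×10 = 50 (decimal)
Expression in decimal: (4 + 50) × 4 - 12
Parentheses first: 4 + 50 = 54
Multiply: 54 × 4 = 216
Subtract: 216 - 12 = 204
204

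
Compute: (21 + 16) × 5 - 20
Parentheses first: 21 + 16 = 37
Multiply: 37 × 5 = 185
Subtract: 185 - 20 = 165
165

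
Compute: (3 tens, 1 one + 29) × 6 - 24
Convert 3 tens, 1 one (place-value notation) → 3×10 + 1 = 31 (decimal)
Expression in decimal: (31 + 29) × 6 - 24
Parentheses first: 31 + 29 = 60
Multiply: 60 × 6 = 360
Subtract: 360 - 24 = 336
336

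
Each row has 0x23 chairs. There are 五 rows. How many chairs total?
Convert 0x23 (hexadecimal) → 2×16 + 3 = 35 (decimal)
Convert 五 (Chinese numeral) → 5 (decimal)
Compute 35 × 5 = 175
175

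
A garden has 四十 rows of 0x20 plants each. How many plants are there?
Convert 0x20 (hexadecimal) → 2×16 = 32 (decimal)
Convert 四十 (Chinese numeral) → 4×10 = 40 (decimal)
Compute 32 × 40 = 1280
1280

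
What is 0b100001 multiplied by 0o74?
Convert 0b100001 (binary) → 32 + 1 = 33 (decimal)
Convert 0o74 (octal) → 7×8 + 4 = 60 (decimal)
Compute 33 × 60 = 1980
1980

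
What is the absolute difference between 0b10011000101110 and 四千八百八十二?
Convert 0b10011000101110 (binary) → 8192 + 1024 + 512 + 32 + 8 + 4 + 2 = 9774 (decimal)
Convert 四千八百八十二 (Chinese numeral) → 4×1000 + 8×100 + 8×10 + 2 = 4882 (decimal)
Compute |9774 - 4882| = 4892
4892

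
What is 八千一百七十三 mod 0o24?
Convert 八千一百七十三 (Chinese numeral) → 8×1000 + 1×100 + 7×10 + 3 = 8173 (decimal)
Convert 0o24 (octal) → 2×8 + 4 = 20 (decimal)
Compute 8173 mod 20 = 13
13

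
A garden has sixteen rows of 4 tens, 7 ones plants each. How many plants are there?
Convert 4 tens, 7 ones (place-value notation) → 4×10 + 7 = 47 (decimal)
Convert sixteen (English words) → 16 (decimal)
Compute 47 × 16 = 752
752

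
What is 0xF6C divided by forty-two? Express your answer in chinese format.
Convert 0xF6C (hexadecimal) → 15×256 + 6×16 + 12 = 3948 (decimal)
Convert forty-two (English words) → 42 (decimal)
Compute 3948 ÷ 42 = 94
Convert 94 (decimal) → 94 = 9×10 + 4 → 九十四 (Chinese numeral)
九十四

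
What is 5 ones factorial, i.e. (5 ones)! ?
Convert 5 ones (place-value notation) → 5 (decimal)
Compute 5! = 120
120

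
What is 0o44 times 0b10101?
Convert 0o44 (octal) → 4×8 + 4 = 36 (decimal)
Convert 0b10101 (binary) → 16 + 4 + 1 = 21 (decimal)
Compute 36 × 21 = 756
756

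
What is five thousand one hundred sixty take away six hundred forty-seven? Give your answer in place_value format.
Convert five thousand one hundred sixty (English words) → 5×1000 + 1×100 + 60 = 5160 (decimal)
Convert six hundred forty-seven (English words) → 6×100 + 47 = 647 (decimal)
Compute 5160 - 647 = 4513
Convert 4513 (decimal) → 4513 = 4×1000 + 5×100 + 1×10 + 3 → 4 thousands, 5 hundreds, 1 ten, 3 ones (place-value notation)
4 thousands, 5 hundreds, 1 ten, 3 ones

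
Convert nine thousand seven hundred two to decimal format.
Convert nine thousand seven hundred two (English words) → 9×1000 + 7×100 + 2 = 9702 (decimal)
9702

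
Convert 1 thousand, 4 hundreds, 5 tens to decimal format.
Convert 1 thousand, 4 hundreds, 5 tens (place-value notation) → 1×1000 + 4×100 + 5×10 = 1450 (decimal)
1450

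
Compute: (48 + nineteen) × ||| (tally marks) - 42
Convert nineteen (English words) → 19 (decimal)
Convert ||| (tally marks) → 3 (decimal)
Expression in decimal: (48 + 19) × 3 - 42
Parentheses first: 48 + 19 = 67
Multiply: 67 × 3 = 201
Subtract: 201 - 42 = 159
159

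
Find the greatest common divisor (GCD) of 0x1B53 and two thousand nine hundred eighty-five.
Convert 0x1B53 (hexadecimal) → 1×4096 + 11×256 + 5×16 + 3 = 6995 (decimal)
Convert two thousand nine hundred eighty-five (English words) → 2×1000 + 9×100 + 85 = 2985 (decimal)
Compute gcd(6995, 2985) = 5
5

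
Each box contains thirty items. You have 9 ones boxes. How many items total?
Convert thirty (English words) → 30 (decimal)
Convert 9 ones (place-value notation) → 9 (decimal)
Compute 30 × 9 = 270
270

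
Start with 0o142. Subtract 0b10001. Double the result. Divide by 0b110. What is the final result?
Convert 0o142 (octal) → 1×64 + 4×8 + 2 = 98 (decimal)
Start: 98
Convert 0b10001 (binary) → 16 + 1 = 17 (decimal)
98 - 17 = 81
81 × 2 = 162
Convert 0b110 (binary) → 4 + 2 = 6 (decimal)
162 ÷ 6 = 27
27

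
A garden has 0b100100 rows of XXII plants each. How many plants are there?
Convert XXII (Roman numeral) → 10 + 10 + 1 + 1 = 22 (decimal)
Convert 0b100100 (binary) → 32 + 4 = 36 (decimal)
Compute 22 × 36 = 792
792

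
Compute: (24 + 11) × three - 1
Convert three (English words) → 3 (decimal)
Expression in decimal: (24 + 11) × 3 - 1
Parentheses first: 24 + 11 = 35
Multiply: 35 × 3 = 105
Subtract: 105 - 1 = 104
104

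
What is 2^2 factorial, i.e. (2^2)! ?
Convert 2^2 (power) → 4 (decimal)
Compute 4! = 24
24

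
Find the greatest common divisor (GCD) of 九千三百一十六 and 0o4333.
Convert 九千三百一十六 (Chinese numeral) → 9×1000 + 3×100 + 1×10 + 6 = 9316 (decimal)
Convert 0o4333 (octal) → 4×512 + 3×64 + 3×8 + 3 = 2267 (decimal)
Compute gcd(9316, 2267) = 1
1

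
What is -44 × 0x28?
Convert 0x28 (hexadecimal) → 2×16 + 8 = 40 (decimal)
Compute -44 × 40 = -1760
-1760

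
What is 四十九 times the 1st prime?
Convert 四十九 (Chinese numeral) → 4×10 + 9 = 49 (decimal)
Convert the 1st prime (prime index) → 2 (decimal)
Compute 49 × 2 = 98
98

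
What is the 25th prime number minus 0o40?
The 25th prime number = 97
Convert 0o40 (octal) → 4×8 = 32 (decimal)
Compute 97 - 32 = 65
65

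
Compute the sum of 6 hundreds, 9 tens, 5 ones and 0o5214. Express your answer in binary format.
Convert 6 hundreds, 9 tens, 5 ones (place-value notation) → 6×100 + 9×10 + 5 = 695 (decimal)
Convert 0o5214 (octal) → 5×512 + 2×64 + 1×8 + 4 = 2700 (decimal)
Compute 695 + 2700 = 3395
Convert 3395 (decimal) → 3395 = 2048 + 1024 + 256 + 64 + 2 + 1 → 0b110101000011 (binary)
0b110101000011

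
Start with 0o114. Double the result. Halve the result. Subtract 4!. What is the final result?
Convert 0o114 (octal) → 1×64 + 1×8 + 4 = 76 (decimal)
Start: 76
76 × 2 = 152
152 ÷ 2 = 76
Convert 4! (factorial) → 24 (decimal)
76 - 24 = 52
52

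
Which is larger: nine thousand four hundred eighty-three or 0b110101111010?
Convert nine thousand four hundred eighty-three (English words) → 9×1000 + 4×100 + 83 = 9483 (decimal)
Convert 0b110101111010 (binary) → 2048 + 1024 + 256 + 64 + 32 + 16 + 8 + 2 = 3450 (decimal)
Compare 9483 vs 3450: larger = 9483
9483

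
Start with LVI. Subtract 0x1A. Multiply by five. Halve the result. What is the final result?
Convert LVI (Roman numeral) → 50 + 5 + 1 = 56 (decimal)
Start: 56
Convert 0x1A (hexadecimal) → 1×16 + 10 = 26 (decimal)
56 - 26 = 30
Convert five (English words) → 5 (decimal)
30 × 5 = 150
150 ÷ 2 = 75
75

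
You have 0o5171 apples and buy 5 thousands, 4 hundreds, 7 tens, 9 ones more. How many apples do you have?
Convert 0o5171 (octal) → 5×512 + 1×64 + 7×8 + 1 = 2681 (decimal)
Convert 5 thousands, 4 hundreds, 7 tens, 9 ones (place-value notation) → 5×1000 + 4×100 + 7×10 + 9 = 5479 (decimal)
Compute 2681 + 5479 = 8160
8160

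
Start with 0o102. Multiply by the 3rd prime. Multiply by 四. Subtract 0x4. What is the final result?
Convert 0o102 (octal) → 1×64 + 2 = 66 (decimal)
Start: 66
Convert the 3rd prime (prime index) → 5 (decimal)
66 × 5 = 330
Convert 四 (Chinese numeral) → 4 (decimal)
330 × 4 = 1320
Convert 0x4 (hexadecimal) → 4 (decimal)
1320 - 4 = 1316
1316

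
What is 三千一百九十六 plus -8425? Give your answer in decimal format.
Convert 三千一百九十六 (Chinese numeral) → 3×1000 + 1×100 + 9×10 + 6 = 3196 (decimal)
Compute 3196 + -8425 = -5229
-5229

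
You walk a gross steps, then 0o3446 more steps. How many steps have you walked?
Convert a gross (colloquial) → 144 (decimal)
Convert 0o3446 (octal) → 3×512 + 4×64 + 4×8 + 6 = 1830 (decimal)
Compute 144 + 1830 = 1974
1974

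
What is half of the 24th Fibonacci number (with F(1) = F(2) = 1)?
The 24th Fibonacci number (with F(1) = F(2) = 1) = 46368
Compute 46368 ÷ 2 = 23184
23184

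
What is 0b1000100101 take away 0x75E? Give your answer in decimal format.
Convert 0b1000100101 (binary) → 512 + 32 + 4 + 1 = 549 (decimal)
Convert 0x75E (hexadecimal) → 7×256 + 5×16 + 14 = 1886 (decimal)
Compute 549 - 1886 = -1337
-1337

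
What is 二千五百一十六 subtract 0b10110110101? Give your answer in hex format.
Convert 二千五百一十六 (Chinese numeral) → 2×1000 + 5×100 + 1×10 + 6 = 2516 (decimal)
Convert 0b10110110101 (binary) → 1024 + 256 + 128 + 32 + 16 + 4 + 1 = 1461 (decimal)
Compute 2516 - 1461 = 1055
Convert 1055 (decimal) → 1055 = 4×256 + 1×16 + 15 → 0x41F (hexadecimal)
0x41F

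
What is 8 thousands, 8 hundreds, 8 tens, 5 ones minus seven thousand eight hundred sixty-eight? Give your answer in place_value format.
Convert 8 thousands, 8 hundreds, 8 tens, 5 ones (place-value notation) → 8×1000 + 8×100 + 8×10 + 5 = 8885 (decimal)
Convert seven thousand eight hundred sixty-eight (English words) → 7×1000 + 8×100 + 68 = 7868 (decimal)
Compute 8885 - 7868 = 1017
Convert 1017 (decimal) → 1017 = 1×1000 + 1×10 + 7 → 1 thousand, 1 ten, 7 ones (place-value notation)
1 thousand, 1 ten, 7 ones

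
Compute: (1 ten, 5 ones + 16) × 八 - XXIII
Convert 1 ten, 5 ones (place-value notation) → 1×10 + 5 = 15 (decimal)
Convert 八 (Chinese numeral) → 8 (decimal)
Convert XXIII (Roman numeral) → 10 + 10 + 1 + 1 + 1 = 23 (decimal)
Expression in decimal: (15 + 16) × 8 - 23
Parentheses first: 15 + 16 = 31
Multiply: 31 × 8 = 248
Subtract: 248 - 23 = 225
225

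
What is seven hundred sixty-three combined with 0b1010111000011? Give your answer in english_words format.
Convert seven hundred sixty-three (English words) → 7×100 + 63 = 763 (decimal)
Convert 0b1010111000011 (binary) → 4096 + 1024 + 256 + 128 + 64 + 2 + 1 = 5571 (decimal)
Compute 763 + 5571 = 6334
Convert 6334 (decimal) → 6334 = 6×1000 + 3×100 + 34 → six thousand three hundred thirty-four (English words)
six thousand three hundred thirty-four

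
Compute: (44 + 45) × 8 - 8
Parentheses first: 44 + 45 = 89
Multiply: 89 × 8 = 712
Subtract: 712 - 8 = 704
704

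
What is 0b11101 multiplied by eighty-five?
Convert 0b11101 (binary) → 16 + 8 + 4 + 1 = 29 (decimal)
Convert eighty-five (English words) → 85 (decimal)
Compute 29 × 85 = 2465
2465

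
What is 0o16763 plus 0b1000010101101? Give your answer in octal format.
Convert 0o16763 (octal) → 1×4096 + 6×512 + 7×64 + 6×8 + 3 = 7667 (decimal)
Convert 0b1000010101101 (binary) → 4096 + 128 + 32 + 8 + 4 + 1 = 4269 (decimal)
Compute 7667 + 4269 = 11936
Convert 11936 (decimal) → 11936 = 2×4096 + 7×512 + 2×64 + 4×8 → 0o27240 (octal)
0o27240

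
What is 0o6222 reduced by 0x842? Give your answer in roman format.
Convert 0o6222 (octal) → 6×512 + 2×64 + 2×8 + 2 = 3218 (decimal)
Convert 0x842 (hexadecimal) → 8×256 + 4×16 + 2 = 2114 (decimal)
Compute 3218 - 2114 = 1104
Convert 1104 (decimal) → 1104 = 1000 + 100 + 4 → MCIV (Roman numeral)
MCIV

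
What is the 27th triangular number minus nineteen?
The 27th triangular number = 27×28/2 = 378
Convert nineteen (English words) → 19 (decimal)
Compute 378 - 19 = 359
359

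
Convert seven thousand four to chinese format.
Convert seven thousand four (English words) → 7×1000 + 4 = 7004 (decimal)
Convert 7004 (decimal) → 7004 = 7×1000 + 4 → 七千零四 (Chinese numeral)
七千零四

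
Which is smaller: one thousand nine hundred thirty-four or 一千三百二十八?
Convert one thousand nine hundred thirty-four (English words) → 1×1000 + 9×100 + 34 = 1934 (decimal)
Convert 一千三百二十八 (Chinese numeral) → 1×1000 + 3×100 + 2×10 + 8 = 1328 (decimal)
Compare 1934 vs 1328: smaller = 1328
1328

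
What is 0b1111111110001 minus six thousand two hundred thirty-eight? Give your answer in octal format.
Convert 0b1111111110001 (binary) → 4096 + 2048 + 1024 + 512 + 256 + 128 + 64 + 32 + 16 + 1 = 8177 (decimal)
Convert six thousand two hundred thirty-eight (English words) → 6×1000 + 2×100 + 38 = 6238 (decimal)
Compute 8177 - 6238 = 1939
Convert 1939 (decimal) → 1939 = 3×512 + 6×64 + 2×8 + 3 → 0o3623 (octal)
0o3623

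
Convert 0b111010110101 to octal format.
Convert 0b111010110101 (binary) → 2048 + 1024 + 512 + 128 + 32 + 16 + 4 + 1 = 3765 (decimal)
Convert 3765 (decimal) → 3765 = 7×512 + 2×64 + 6×8 + 5 → 0o7265 (octal)
0o7265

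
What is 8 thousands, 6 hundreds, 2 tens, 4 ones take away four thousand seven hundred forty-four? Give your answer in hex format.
Convert 8 thousands, 6 hundreds, 2 tens, 4 ones (place-value notation) → 8×1000 + 6×100 + 2×10 + 4 = 8624 (decimal)
Convert four thousand seven hundred forty-four (English words) → 4×1000 + 7×100 + 44 = 4744 (decimal)
Compute 8624 - 4744 = 3880
Convert 3880 (decimal) → 3880 = 15×256 + 2×16 + 8 → 0xF28 (hexadecimal)
0xF28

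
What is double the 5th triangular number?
The 5th triangular number = 5×6/2 = 15
Compute 15 × 2 = 30
30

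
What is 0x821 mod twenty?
Convert 0x821 (hexadecimal) → 8×256 + 2×16 + 1 = 2081 (decimal)
Convert twenty (English words) → 20 (decimal)
Compute 2081 mod 20 = 1
1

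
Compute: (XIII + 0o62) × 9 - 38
Convert XIII (Roman numeral) → 10 + 1 + 1 + 1 = 13 (decimal)
Convert 0o62 (octal) → 6×8 + 2 = 50 (decimal)
Expression in decimal: (13 + 50) × 9 - 38
Parentheses first: 13 + 50 = 63
Multiply: 63 × 9 = 567
Subtract: 567 - 38 = 529
529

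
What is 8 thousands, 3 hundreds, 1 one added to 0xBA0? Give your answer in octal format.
Convert 8 thousands, 3 hundreds, 1 one (place-value notation) → 8×1000 + 3×100 + 1 = 8301 (decimal)
Convert 0xBA0 (hexadecimal) → 11×256 + 10×16 = 2976 (decimal)
Compute 8301 + 2976 = 11277
Convert 11277 (decimal) → 11277 = 2×4096 + 6×512 + 1×8 + 5 → 0o26015 (octal)
0o26015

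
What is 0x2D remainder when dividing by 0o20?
Convert 0x2D (hexadecimal) → 2×16 + 13 = 45 (decimal)
Convert 0o20 (octal) → 2×8 = 16 (decimal)
Compute 45 mod 16 = 13
13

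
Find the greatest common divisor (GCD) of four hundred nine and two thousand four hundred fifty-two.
Convert four hundred nine (English words) → 4×100 + 9 = 409 (decimal)
Convert two thousand four hundred fifty-two (English words) → 2×1000 + 4×100 + 52 = 2452 (decimal)
Compute gcd(409, 2452) = 1
1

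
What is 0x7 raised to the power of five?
Convert 0x7 (hexadecimal) → 7 (decimal)
Convert five (English words) → 5 (decimal)
Compute 7 ^ 5 = 16807
16807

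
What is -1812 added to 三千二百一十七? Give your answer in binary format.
Convert 三千二百一十七 (Chinese numeral) → 3×1000 + 2×100 + 1×10 + 7 = 3217 (decimal)
Compute -1812 + 3217 = 1405
Convert 1405 (decimal) → 1405 = 1024 + 256 + 64 + 32 + 16 + 8 + 4 + 1 → 0b10101111101 (binary)
0b10101111101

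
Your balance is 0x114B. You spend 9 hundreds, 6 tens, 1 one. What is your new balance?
Convert 0x114B (hexadecimal) → 1×4096 + 1×256 + 4×16 + 11 = 4427 (decimal)
Convert 9 hundreds, 6 tens, 1 one (place-value notation) → 9×100 + 6×10 + 1 = 961 (decimal)
Compute 4427 - 961 = 3466
3466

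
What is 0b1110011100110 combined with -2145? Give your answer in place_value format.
Convert 0b1110011100110 (binary) → 4096 + 2048 + 1024 + 128 + 64 + 32 + 4 + 2 = 7398 (decimal)
Compute 7398 + -2145 = 5253
Convert 5253 (decimal) → 5253 = 5×1000 + 2×100 + 5×10 + 3 → 5 thousands, 2 hundreds, 5 tens, 3 ones (place-value notation)
5 thousands, 2 hundreds, 5 tens, 3 ones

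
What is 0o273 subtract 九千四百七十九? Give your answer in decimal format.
Convert 0o273 (octal) → 2×64 + 7×8 + 3 = 187 (decimal)
Convert 九千四百七十九 (Chinese numeral) → 9×1000 + 4×100 + 7×10 + 9 = 9479 (decimal)
Compute 187 - 9479 = -9292
-9292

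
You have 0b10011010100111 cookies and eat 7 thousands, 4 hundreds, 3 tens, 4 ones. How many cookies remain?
Convert 0b10011010100111 (binary) → 8192 + 1024 + 512 + 128 + 32 + 4 + 2 + 1 = 9895 (decimal)
Convert 7 thousands, 4 hundreds, 3 tens, 4 ones (place-value notation) → 7×1000 + 4×100 + 3×10 + 4 = 7434 (decimal)
Compute 9895 - 7434 = 2461
2461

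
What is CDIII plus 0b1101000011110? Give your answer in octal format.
Convert CDIII (Roman numeral) → 400 + 1 + 1 + 1 = 403 (decimal)
Convert 0b1101000011110 (binary) → 4096 + 2048 + 512 + 16 + 8 + 4 + 2 = 6686 (decimal)
Compute 403 + 6686 = 7089
Convert 7089 (decimal) → 7089 = 1×4096 + 5×512 + 6×64 + 6×8 + 1 → 0o15661 (octal)
0o15661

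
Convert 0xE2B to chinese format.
Convert 0xE2B (hexadecimal) → 14×256 + 2×16 + 11 = 3627 (decimal)
Convert 3627 (decimal) → 3627 = 3×1000 + 6×100 + 2×10 + 7 → 三千六百二十七 (Chinese numeral)
三千六百二十七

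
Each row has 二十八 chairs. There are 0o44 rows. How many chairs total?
Convert 二十八 (Chinese numeral) → 2×10 + 8 = 28 (decimal)
Convert 0o44 (octal) → 4×8 + 4 = 36 (decimal)
Compute 28 × 36 = 1008
1008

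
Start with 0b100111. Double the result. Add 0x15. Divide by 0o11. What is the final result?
Convert 0b100111 (binary) → 32 + 4 + 2 + 1 = 39 (decimal)
Start: 39
39 × 2 = 78
Convert 0x15 (hexadecimal) → 1×16 + 5 = 21 (decimal)
78 + 21 = 99
Convert 0o11 (octal) → 1×8 + 1 = 9 (decimal)
99 ÷ 9 = 11
11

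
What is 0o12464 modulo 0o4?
Convert 0o12464 (octal) → 1×4096 + 2×512 + 4×64 + 6×8 + 4 = 5428 (decimal)
Convert 0o4 (octal) → 4 (decimal)
Compute 5428 mod 4 = 0
0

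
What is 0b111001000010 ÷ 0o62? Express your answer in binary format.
Convert 0b111001000010 (binary) → 2048 + 1024 + 512 + 64 + 2 = 3650 (decimal)
Convert 0o62 (octal) → 6×8 + 2 = 50 (decimal)
Compute 3650 ÷ 50 = 73
Convert 73 (decimal) → 73 = 64 + 8 + 1 → 0b1001001 (binary)
0b1001001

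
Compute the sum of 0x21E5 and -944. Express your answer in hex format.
Convert 0x21E5 (hexadecimal) → 2×4096 + 1×256 + 14×16 + 5 = 8677 (decimal)
Compute 8677 + -944 = 7733
Convert 7733 (decimal) → 7733 = 1×4096 + 14×256 + 3×16 + 5 → 0x1E35 (hexadecimal)
0x1E35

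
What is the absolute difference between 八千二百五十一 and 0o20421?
Convert 八千二百五十一 (Chinese numeral) → 8×1000 + 2×100 + 5×10 + 1 = 8251 (decimal)
Convert 0o20421 (octal) → 2×4096 + 4×64 + 2×8 + 1 = 8465 (decimal)
Compute |8251 - 8465| = 214
214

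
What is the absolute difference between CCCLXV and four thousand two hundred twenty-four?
Convert CCCLXV (Roman numeral) → 100 + 100 + 100 + 50 + 10 + 5 = 365 (decimal)
Convert four thousand two hundred twenty-four (English words) → 4×1000 + 2×100 + 24 = 4224 (decimal)
Compute |365 - 4224| = 3859
3859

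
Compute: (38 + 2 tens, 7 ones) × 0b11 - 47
Convert 2 tens, 7 ones (place-value notation) → 2×10 + 7 = 27 (decimal)
Convert 0b11 (binary) → 2 + 1 = 3 (decimal)
Expression in decimal: (38 + 27) × 3 - 47
Parentheses first: 38 + 27 = 65
Multiply: 65 × 3 = 195
Subtract: 195 - 47 = 148
148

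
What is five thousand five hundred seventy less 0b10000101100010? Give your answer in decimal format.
Convert five thousand five hundred seventy (English words) → 5×1000 + 5×100 + 70 = 5570 (decimal)
Convert 0b10000101100010 (binary) → 8192 + 256 + 64 + 32 + 2 = 8546 (decimal)
Compute 5570 - 8546 = -2976
-2976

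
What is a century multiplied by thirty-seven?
Convert a century (colloquial) → 100 (decimal)
Convert thirty-seven (English words) → 37 (decimal)
Compute 100 × 37 = 3700
3700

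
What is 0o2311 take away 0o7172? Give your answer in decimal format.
Convert 0o2311 (octal) → 2×512 + 3×64 + 1×8 + 1 = 1225 (decimal)
Convert 0o7172 (octal) → 7×512 + 1×64 + 7×8 + 2 = 3706 (decimal)
Compute 1225 - 3706 = -2481
-2481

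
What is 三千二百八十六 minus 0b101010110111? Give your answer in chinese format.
Convert 三千二百八十六 (Chinese numeral) → 3×1000 + 2×100 + 8×10 + 6 = 3286 (decimal)
Convert 0b101010110111 (binary) → 2048 + 512 + 128 + 32 + 16 + 4 + 2 + 1 = 2743 (decimal)
Compute 3286 - 2743 = 543
Convert 543 (decimal) → 543 = 5×100 + 4×10 + 3 → 五百四十三 (Chinese numeral)
五百四十三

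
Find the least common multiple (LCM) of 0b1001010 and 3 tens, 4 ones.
Convert 0b1001010 (binary) → 64 + 8 + 2 = 74 (decimal)
Convert 3 tens, 4 ones (place-value notation) → 3×10 + 4 = 34 (decimal)
Compute lcm(74, 34) = 1258
1258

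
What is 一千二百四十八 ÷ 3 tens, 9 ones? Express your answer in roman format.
Convert 一千二百四十八 (Chinese numeral) → 1×1000 + 2×100 + 4×10 + 8 = 1248 (decimal)
Convert 3 tens, 9 ones (place-value notation) → 3×10 + 9 = 39 (decimal)
Compute 1248 ÷ 39 = 32
Convert 32 (decimal) → 32 = 10 + 10 + 10 + 1 + 1 → XXXII (Roman numeral)
XXXII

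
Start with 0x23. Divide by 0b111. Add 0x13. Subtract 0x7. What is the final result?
Convert 0x23 (hexadecimal) → 2×16 + 3 = 35 (decimal)
Start: 35
Convert 0b111 (binary) → 4 + 2 + 1 = 7 (decimal)
35 ÷ 7 = 5
Convert 0x13 (hexadecimal) → 1×16 + 3 = 19 (decimal)
5 + 19 = 24
Convert 0x7 (hexadecimal) → 7 (decimal)
24 - 7 = 17
17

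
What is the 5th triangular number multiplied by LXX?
Convert the 5th triangular number (triangular index) → 5×6/2 = 15 (decimal)
Convert LXX (Roman numeral) → 50 + 10 + 10 = 70 (decimal)
Compute 15 × 70 = 1050
1050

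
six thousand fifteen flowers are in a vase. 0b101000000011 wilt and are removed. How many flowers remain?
Convert six thousand fifteen (English words) → 6×1000 + 15 = 6015 (decimal)
Convert 0b101000000011 (binary) → 2048 + 512 + 2 + 1 = 2563 (decimal)
Compute 6015 - 2563 = 3452
3452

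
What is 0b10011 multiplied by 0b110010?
Convert 0b10011 (binary) → 16 + 2 + 1 = 19 (decimal)
Convert 0b110010 (binary) → 32 + 16 + 2 = 50 (decimal)
Compute 19 × 50 = 950
950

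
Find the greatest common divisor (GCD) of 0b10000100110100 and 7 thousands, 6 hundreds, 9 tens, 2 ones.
Convert 0b10000100110100 (binary) → 8192 + 256 + 32 + 16 + 4 = 8500 (decimal)
Convert 7 thousands, 6 hundreds, 9 tens, 2 ones (place-value notation) → 7×1000 + 6×100 + 9×10 + 2 = 7692 (decimal)
Compute gcd(8500, 7692) = 4
4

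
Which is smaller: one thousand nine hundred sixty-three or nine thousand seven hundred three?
Convert one thousand nine hundred sixty-three (English words) → 1×1000 + 9×100 + 63 = 1963 (decimal)
Convert nine thousand seven hundred three (English words) → 9×1000 + 7×100 + 3 = 9703 (decimal)
Compare 1963 vs 9703: smaller = 1963
1963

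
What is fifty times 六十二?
Convert fifty (English words) → 50 (decimal)
Convert 六十二 (Chinese numeral) → 6×10 + 2 = 62 (decimal)
Compute 50 × 62 = 3100
3100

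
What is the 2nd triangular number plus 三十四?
The 2nd triangular number = 2×3/2 = 3
Convert 三十四 (Chinese numeral) → 3×10 + 4 = 34 (decimal)
Compute 3 + 34 = 37
37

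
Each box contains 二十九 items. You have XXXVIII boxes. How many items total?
Convert 二十九 (Chinese numeral) → 2×10 + 9 = 29 (decimal)
Convert XXXVIII (Roman numeral) → 10 + 10 + 10 + 5 + 1 + 1 + 1 = 38 (decimal)
Compute 29 × 38 = 1102
1102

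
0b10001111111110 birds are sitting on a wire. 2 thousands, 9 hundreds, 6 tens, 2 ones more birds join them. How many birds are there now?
Convert 0b10001111111110 (binary) → 8192 + 512 + 256 + 128 + 64 + 32 + 16 + 8 + 4 + 2 = 9214 (decimal)
Convert 2 thousands, 9 hundreds, 6 tens, 2 ones (place-value notation) → 2×1000 + 9×100 + 6×10 + 2 = 2962 (decimal)
Compute 9214 + 2962 = 12176
12176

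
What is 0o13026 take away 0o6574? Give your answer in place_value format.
Convert 0o13026 (octal) → 1×4096 + 3×512 + 2×8 + 6 = 5654 (decimal)
Convert 0o6574 (octal) → 6×512 + 5×64 + 7×8 + 4 = 3452 (decimal)
Compute 5654 - 3452 = 2202
Convert 2202 (decimal) → 2202 = 2×1000 + 2×100 + 2 → 2 thousands, 2 hundreds, 2 ones (place-value notation)
2 thousands, 2 hundreds, 2 ones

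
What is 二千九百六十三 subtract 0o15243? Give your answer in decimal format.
Convert 二千九百六十三 (Chinese numeral) → 2×1000 + 9×100 + 6×10 + 3 = 2963 (decimal)
Convert 0o15243 (octal) → 1×4096 + 5×512 + 2×64 + 4×8 + 3 = 6819 (decimal)
Compute 2963 - 6819 = -3856
-3856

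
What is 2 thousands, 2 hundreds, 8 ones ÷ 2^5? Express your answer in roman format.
Convert 2 thousands, 2 hundreds, 8 ones (place-value notation) → 2×1000 + 2×100 + 8 = 2208 (decimal)
Convert 2^5 (power) → 32 (decimal)
Compute 2208 ÷ 32 = 69
Convert 69 (decimal) → 69 = 50 + 10 + 9 → LXIX (Roman numeral)
LXIX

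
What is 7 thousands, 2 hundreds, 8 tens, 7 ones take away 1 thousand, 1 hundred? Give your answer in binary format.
Convert 7 thousands, 2 hundreds, 8 tens, 7 ones (place-value notation) → 7×1000 + 2×100 + 8×10 + 7 = 7287 (decimal)
Convert 1 thousand, 1 hundred (place-value notation) → 1×1000 + 1×100 = 1100 (decimal)
Compute 7287 - 1100 = 6187
Convert 6187 (decimal) → 6187 = 4096 + 2048 + 32 + 8 + 2 + 1 → 0b1100000101011 (binary)
0b1100000101011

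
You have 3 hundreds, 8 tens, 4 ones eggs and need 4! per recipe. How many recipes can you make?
Convert 3 hundreds, 8 tens, 4 ones (place-value notation) → 3×100 + 8×10 + 4 = 384 (decimal)
Convert 4! (factorial) → 24 (decimal)
Compute 384 ÷ 24 = 16
16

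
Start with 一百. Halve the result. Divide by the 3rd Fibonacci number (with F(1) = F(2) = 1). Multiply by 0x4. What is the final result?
Convert 一百 (Chinese numeral) → 1×100 = 100 (decimal)
Start: 100
100 ÷ 2 = 50
Convert the 3rd Fibonacci number (with F(1) = F(2) = 1) (Fibonacci index) → 1, 1, 2 → 2 (decimal)
50 ÷ 2 = 25
Convert 0x4 (hexadecimal) → 4 (decimal)
25 × 4 = 100
100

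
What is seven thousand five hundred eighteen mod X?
Convert seven thousand five hundred eighteen (English words) → 7×1000 + 5×100 + 18 = 7518 (decimal)
Convert X (Roman numeral) → 10 (decimal)
Compute 7518 mod 10 = 8
8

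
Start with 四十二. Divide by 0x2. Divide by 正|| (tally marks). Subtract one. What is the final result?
Convert 四十二 (Chinese numeral) → 4×10 + 2 = 42 (decimal)
Start: 42
Convert 0x2 (hexadecimal) → 2 (decimal)
42 ÷ 2 = 21
Convert 正|| (tally marks) → 5 + 2 = 7 (decimal)
21 ÷ 7 = 3
Convert one (English words) → 1 (decimal)
3 - 1 = 2
2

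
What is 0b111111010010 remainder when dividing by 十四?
Convert 0b111111010010 (binary) → 2048 + 1024 + 512 + 256 + 128 + 64 + 16 + 2 = 4050 (decimal)
Convert 十四 (Chinese numeral) → 1×10 + 4 = 14 (decimal)
Compute 4050 mod 14 = 4
4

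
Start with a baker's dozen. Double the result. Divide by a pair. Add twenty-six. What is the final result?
Convert a baker's dozen (colloquial) → 13 (decimal)
Start: 13
13 × 2 = 26
Convert a pair (colloquial) → 2 (decimal)
26 ÷ 2 = 13
Convert twenty-six (English words) → 26 (decimal)
13 + 26 = 39
39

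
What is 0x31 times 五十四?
Convert 0x31 (hexadecimal) → 3×16 + 1 = 49 (decimal)
Convert 五十四 (Chinese numeral) → 5×10 + 4 = 54 (decimal)
Compute 49 × 54 = 2646
2646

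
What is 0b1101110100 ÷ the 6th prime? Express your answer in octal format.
Convert 0b1101110100 (binary) → 512 + 256 + 64 + 32 + 16 + 4 = 884 (decimal)
Convert the 6th prime (prime index) → 13 (decimal)
Compute 884 ÷ 13 = 68
Convert 68 (decimal) → 68 = 1×64 + 4 → 0o104 (octal)
0o104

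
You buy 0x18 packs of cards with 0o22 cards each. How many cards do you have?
Convert 0o22 (octal) → 2×8 + 2 = 18 (decimal)
Convert 0x18 (hexadecimal) → 1×16 + 8 = 24 (decimal)
Compute 18 × 24 = 432
432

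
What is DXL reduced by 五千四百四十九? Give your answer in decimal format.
Convert DXL (Roman numeral) → 500 + 40 = 540 (decimal)
Convert 五千四百四十九 (Chinese numeral) → 5×1000 + 4×100 + 4×10 + 9 = 5449 (decimal)
Compute 540 - 5449 = -4909
-4909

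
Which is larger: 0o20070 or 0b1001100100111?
Convert 0o20070 (octal) → 2×4096 + 7×8 = 8248 (decimal)
Convert 0b1001100100111 (binary) → 4096 + 512 + 256 + 32 + 4 + 2 + 1 = 4903 (decimal)
Compare 8248 vs 4903: larger = 8248
8248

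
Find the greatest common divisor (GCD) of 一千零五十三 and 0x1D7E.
Convert 一千零五十三 (Chinese numeral) → 1×1000 + 5×10 + 3 = 1053 (decimal)
Convert 0x1D7E (hexadecimal) → 1×4096 + 13×256 + 7×16 + 14 = 7550 (decimal)
Compute gcd(1053, 7550) = 1
1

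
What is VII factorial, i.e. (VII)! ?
Convert VII (Roman numeral) → 5 + 1 + 1 = 7 (decimal)
Compute 7! = 5040
5040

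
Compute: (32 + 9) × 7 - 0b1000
Convert 0b1000 (binary) → 8 (decimal)
Expression in decimal: (32 + 9) × 7 - 8
Parentheses first: 32 + 9 = 41
Multiply: 41 × 7 = 287
Subtract: 287 - 8 = 279
279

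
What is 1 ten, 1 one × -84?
Convert 1 ten, 1 one (place-value notation) → 1×10 + 1 = 11 (decimal)
Compute 11 × -84 = -924
-924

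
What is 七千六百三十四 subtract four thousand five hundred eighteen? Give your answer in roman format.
Convert 七千六百三十四 (Chinese numeral) → 7×1000 + 6×100 + 3×10 + 4 = 7634 (decimal)
Convert four thousand five hundred eighteen (English words) → 4×1000 + 5×100 + 18 = 4518 (decimal)
Compute 7634 - 4518 = 3116
Convert 3116 (decimal) → 3116 = 1000 + 1000 + 1000 + 100 + 10 + 5 + 1 → MMMCXVI (Roman numeral)
MMMCXVI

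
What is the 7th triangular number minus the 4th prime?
The 7th triangular number = 7×8/2 = 28
Convert the 4th prime (prime index) → 7 (decimal)
Compute 28 - 7 = 21
21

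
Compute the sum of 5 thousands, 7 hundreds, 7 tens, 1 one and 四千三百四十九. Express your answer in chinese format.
Convert 5 thousands, 7 hundreds, 7 tens, 1 one (place-value notation) → 5×1000 + 7×100 + 7×10 + 1 = 5771 (decimal)
Convert 四千三百四十九 (Chinese numeral) → 4×1000 + 3×100 + 4×10 + 9 = 4349 (decimal)
Compute 5771 + 4349 = 10120
Convert 10120 (decimal) → 10120 = 1×10000 + 1×100 + 2×10 → 一万零一百二十 (Chinese numeral)
一万零一百二十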